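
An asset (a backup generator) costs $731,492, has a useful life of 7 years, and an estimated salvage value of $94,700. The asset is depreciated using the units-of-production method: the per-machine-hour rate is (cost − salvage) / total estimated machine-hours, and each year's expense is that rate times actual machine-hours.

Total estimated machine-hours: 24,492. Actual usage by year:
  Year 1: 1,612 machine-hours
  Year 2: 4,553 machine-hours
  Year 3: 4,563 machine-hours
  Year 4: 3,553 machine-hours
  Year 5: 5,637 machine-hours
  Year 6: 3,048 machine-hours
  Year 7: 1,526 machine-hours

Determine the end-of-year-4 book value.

Depreciable base = $731,492 − $94,700 = $636,792.
Rate = $636,792 / 24,492 machine-hours = $26 per machine-hour.
Year 1: 1,612 × $26 = $41,912. Book value $689,580.
Year 2: 4,553 × $26 = $118,378. Book value $571,202.
Year 3: 4,563 × $26 = $118,638. Book value $452,564.
Year 4: 3,553 × $26 = $92,378. Book value $360,186.

$360,186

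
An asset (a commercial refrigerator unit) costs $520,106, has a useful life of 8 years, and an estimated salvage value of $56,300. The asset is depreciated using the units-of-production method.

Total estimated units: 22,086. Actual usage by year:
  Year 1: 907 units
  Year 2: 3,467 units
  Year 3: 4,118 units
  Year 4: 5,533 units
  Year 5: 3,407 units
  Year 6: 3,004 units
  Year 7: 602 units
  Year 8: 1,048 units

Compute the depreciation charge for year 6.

Depreciable base = $520,106 − $56,300 = $463,806.
Rate = $463,806 / 22,086 units = $21 per unit.
Year 1: 907 × $21 = $19,047. Book value $501,059.
Year 2: 3,467 × $21 = $72,807. Book value $428,252.
Year 3: 4,118 × $21 = $86,478. Book value $341,774.
Year 4: 5,533 × $21 = $116,193. Book value $225,581.
Year 5: 3,407 × $21 = $71,547. Book value $154,034.
Year 6: 3,004 × $21 = $63,084. Book value $90,950.

$63,084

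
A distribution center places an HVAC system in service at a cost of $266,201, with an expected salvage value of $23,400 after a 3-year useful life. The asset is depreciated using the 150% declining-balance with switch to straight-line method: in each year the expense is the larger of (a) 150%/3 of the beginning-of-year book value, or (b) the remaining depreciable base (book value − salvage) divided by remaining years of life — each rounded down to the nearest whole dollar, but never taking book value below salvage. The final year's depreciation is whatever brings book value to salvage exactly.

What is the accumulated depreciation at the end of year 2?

Depreciable base = $266,201 − $23,400 = $242,801.
Year 1: DB = ⌊$266,201 × 150%/3⌋ = $133,100; SL = ⌊$242,801/3⌋ = $80,933 → take DB $133,100. Book value $133,101.
Year 2: DB = ⌊$133,101 × 150%/3⌋ = $66,550; SL = ⌊$109,701/2⌋ = $54,850 → take DB $66,550. Book value $66,551.
Accumulated through year 2 = $266,201 − $66,551 = $199,650.

$199,650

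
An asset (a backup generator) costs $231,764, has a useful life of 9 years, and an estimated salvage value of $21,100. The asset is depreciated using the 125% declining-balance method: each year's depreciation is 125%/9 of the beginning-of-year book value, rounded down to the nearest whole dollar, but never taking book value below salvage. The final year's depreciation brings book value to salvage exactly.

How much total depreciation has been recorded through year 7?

Depreciable base = $231,764 − $21,100 = $210,664.
Year 1: ⌊$231,764 × 125%/9⌋ = $32,189. Book value $199,575.
Year 2: ⌊$199,575 × 125%/9⌋ = $27,718. Book value $171,857.
Year 3: ⌊$171,857 × 125%/9⌋ = $23,869. Book value $147,988.
Year 4: ⌊$147,988 × 125%/9⌋ = $20,553. Book value $127,435.
Year 5: ⌊$127,435 × 125%/9⌋ = $17,699. Book value $109,736.
Year 6: ⌊$109,736 × 125%/9⌋ = $15,241. Book value $94,495.
Year 7: ⌊$94,495 × 125%/9⌋ = $13,124. Book value $81,371.
Accumulated through year 7 = $231,764 − $81,371 = $150,393.

$150,393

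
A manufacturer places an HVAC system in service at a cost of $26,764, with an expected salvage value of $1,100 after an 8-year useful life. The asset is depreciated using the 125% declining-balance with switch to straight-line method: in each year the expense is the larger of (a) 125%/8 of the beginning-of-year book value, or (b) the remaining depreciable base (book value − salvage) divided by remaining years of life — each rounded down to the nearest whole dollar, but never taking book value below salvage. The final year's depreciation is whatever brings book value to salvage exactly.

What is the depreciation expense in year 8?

$2,993

Depreciable base = $26,764 − $1,100 = $25,664.
Year 1: DB = ⌊$26,764 × 125%/8⌋ = $4,181; SL = ⌊$25,664/8⌋ = $3,208 → take DB $4,181. Book value $22,583.
Year 2: DB = ⌊$22,583 × 125%/8⌋ = $3,528; SL = ⌊$21,483/7⌋ = $3,069 → take DB $3,528. Book value $19,055.
Year 3: DB = ⌊$19,055 × 125%/8⌋ = $2,977; SL = ⌊$17,955/6⌋ = $2,992 → take SL $2,992. Book value $16,063.
Year 4: DB = ⌊$16,063 × 125%/8⌋ = $2,509; SL = ⌊$14,963/5⌋ = $2,992 → take SL $2,992. Book value $13,071.
Year 5: DB = ⌊$13,071 × 125%/8⌋ = $2,042; SL = ⌊$11,971/4⌋ = $2,992 → take SL $2,992. Book value $10,079.
Year 6: DB = ⌊$10,079 × 125%/8⌋ = $1,574; SL = ⌊$8,979/3⌋ = $2,993 → take SL $2,993. Book value $7,086.
Year 7: DB = ⌊$7,086 × 125%/8⌋ = $1,107; SL = ⌊$5,986/2⌋ = $2,993 → take SL $2,993. Book value $4,093.
Year 8 (final): $4,093 − $1,100 = $2,993. Book value $1,100.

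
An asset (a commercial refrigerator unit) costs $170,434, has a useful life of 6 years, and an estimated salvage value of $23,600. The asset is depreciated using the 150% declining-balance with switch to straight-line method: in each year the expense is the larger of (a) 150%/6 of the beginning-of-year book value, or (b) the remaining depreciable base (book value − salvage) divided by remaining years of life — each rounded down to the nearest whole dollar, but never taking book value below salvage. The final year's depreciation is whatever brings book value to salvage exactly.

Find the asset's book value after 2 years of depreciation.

$95,870

Depreciable base = $170,434 − $23,600 = $146,834.
Year 1: DB = ⌊$170,434 × 150%/6⌋ = $42,608; SL = ⌊$146,834/6⌋ = $24,472 → take DB $42,608. Book value $127,826.
Year 2: DB = ⌊$127,826 × 150%/6⌋ = $31,956; SL = ⌊$104,226/5⌋ = $20,845 → take DB $31,956. Book value $95,870.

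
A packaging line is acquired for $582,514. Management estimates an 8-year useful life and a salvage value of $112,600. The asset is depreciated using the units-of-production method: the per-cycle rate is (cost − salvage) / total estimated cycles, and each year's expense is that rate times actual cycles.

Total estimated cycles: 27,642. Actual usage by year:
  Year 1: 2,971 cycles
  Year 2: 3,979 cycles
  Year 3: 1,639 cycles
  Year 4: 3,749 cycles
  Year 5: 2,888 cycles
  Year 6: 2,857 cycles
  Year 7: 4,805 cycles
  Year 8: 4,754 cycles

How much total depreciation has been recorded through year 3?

Depreciable base = $582,514 − $112,600 = $469,914.
Rate = $469,914 / 27,642 cycles = $17 per cycle.
Year 1: 2,971 × $17 = $50,507. Book value $532,007.
Year 2: 3,979 × $17 = $67,643. Book value $464,364.
Year 3: 1,639 × $17 = $27,863. Book value $436,501.
Accumulated through year 3 = $582,514 − $436,501 = $146,013.

$146,013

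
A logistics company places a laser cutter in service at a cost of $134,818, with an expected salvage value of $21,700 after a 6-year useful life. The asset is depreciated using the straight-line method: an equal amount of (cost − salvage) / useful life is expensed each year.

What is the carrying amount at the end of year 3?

$78,259

Depreciable base = $134,818 − $21,700 = $113,118.
Annual expense = $113,118 / 6 = $18,853.
End of year 1: book value $115,965.
End of year 2: book value $97,112.
End of year 3: book value $78,259.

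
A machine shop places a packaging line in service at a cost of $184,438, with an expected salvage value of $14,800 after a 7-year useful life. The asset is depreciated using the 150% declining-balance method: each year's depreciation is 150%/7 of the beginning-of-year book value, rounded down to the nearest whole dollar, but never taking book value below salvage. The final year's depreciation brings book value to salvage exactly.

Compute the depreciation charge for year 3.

$24,399

Depreciable base = $184,438 − $14,800 = $169,638.
Year 1: ⌊$184,438 × 150%/7⌋ = $39,522. Book value $144,916.
Year 2: ⌊$144,916 × 150%/7⌋ = $31,053. Book value $113,863.
Year 3: ⌊$113,863 × 150%/7⌋ = $24,399. Book value $89,464.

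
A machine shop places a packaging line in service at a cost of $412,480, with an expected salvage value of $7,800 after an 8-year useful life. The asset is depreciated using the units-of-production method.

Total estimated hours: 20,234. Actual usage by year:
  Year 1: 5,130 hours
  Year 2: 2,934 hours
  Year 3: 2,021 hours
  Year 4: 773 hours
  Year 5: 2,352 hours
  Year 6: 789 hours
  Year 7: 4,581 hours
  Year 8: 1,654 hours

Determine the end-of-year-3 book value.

$210,780

Depreciable base = $412,480 − $7,800 = $404,680.
Rate = $404,680 / 20,234 hours = $20 per hour.
Year 1: 5,130 × $20 = $102,600. Book value $309,880.
Year 2: 2,934 × $20 = $58,680. Book value $251,200.
Year 3: 2,021 × $20 = $40,420. Book value $210,780.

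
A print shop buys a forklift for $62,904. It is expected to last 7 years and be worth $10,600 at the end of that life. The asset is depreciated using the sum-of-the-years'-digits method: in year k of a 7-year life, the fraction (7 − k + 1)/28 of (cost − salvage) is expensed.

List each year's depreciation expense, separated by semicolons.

$13,076; $11,208; $9,340; $7,472; $5,604; $3,736; $1,868

Depreciable base = $62,904 − $10,600 = $52,304.
Sum of the years' digits = 7+6+5+4+3+2+1 = 28.
Year 1: $52,304 × 7/28 = $13,076. Book value $49,828.
Year 2: $52,304 × 6/28 = $11,208. Book value $38,620.
Year 3: $52,304 × 5/28 = $9,340. Book value $29,280.
Year 4: $52,304 × 4/28 = $7,472. Book value $21,808.
Year 5: $52,304 × 3/28 = $5,604. Book value $16,204.
Year 6: $52,304 × 2/28 = $3,736. Book value $12,468.
Year 7: $52,304 × 1/28 = $1,868. Book value $10,600.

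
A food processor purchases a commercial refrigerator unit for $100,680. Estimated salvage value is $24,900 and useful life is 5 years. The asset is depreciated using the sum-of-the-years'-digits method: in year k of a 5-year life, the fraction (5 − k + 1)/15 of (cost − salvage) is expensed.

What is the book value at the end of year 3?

$40,056

Depreciable base = $100,680 − $24,900 = $75,780.
Sum of the years' digits = 5+4+3+2+1 = 15.
Year 1: $75,780 × 5/15 = $25,260. Book value $75,420.
Year 2: $75,780 × 4/15 = $20,208. Book value $55,212.
Year 3: $75,780 × 3/15 = $15,156. Book value $40,056.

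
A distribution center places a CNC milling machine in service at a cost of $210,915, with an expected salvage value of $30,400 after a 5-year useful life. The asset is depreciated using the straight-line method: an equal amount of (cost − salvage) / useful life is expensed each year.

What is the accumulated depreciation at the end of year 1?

Depreciable base = $210,915 − $30,400 = $180,515.
Annual expense = $180,515 / 5 = $36,103.
End of year 1: book value $174,812.
Accumulated through year 1 = $210,915 − $174,812 = $36,103.

$36,103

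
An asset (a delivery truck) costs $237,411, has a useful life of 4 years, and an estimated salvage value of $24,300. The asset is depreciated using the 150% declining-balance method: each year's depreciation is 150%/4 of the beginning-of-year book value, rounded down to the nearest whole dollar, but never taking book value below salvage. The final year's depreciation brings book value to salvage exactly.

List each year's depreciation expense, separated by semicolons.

Depreciable base = $237,411 − $24,300 = $213,111.
Year 1: ⌊$237,411 × 150%/4⌋ = $89,029. Book value $148,382.
Year 2: ⌊$148,382 × 150%/4⌋ = $55,643. Book value $92,739.
Year 3: ⌊$92,739 × 150%/4⌋ = $34,777. Book value $57,962.
Year 4 (final): $57,962 − $24,300 = $33,662. Book value $24,300.

$89,029; $55,643; $34,777; $33,662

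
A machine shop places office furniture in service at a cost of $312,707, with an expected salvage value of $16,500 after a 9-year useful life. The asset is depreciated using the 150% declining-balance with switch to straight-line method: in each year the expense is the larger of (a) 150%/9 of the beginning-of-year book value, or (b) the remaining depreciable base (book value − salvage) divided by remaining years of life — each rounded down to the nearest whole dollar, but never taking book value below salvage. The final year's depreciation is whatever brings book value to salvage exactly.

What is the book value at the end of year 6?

$97,083

Depreciable base = $312,707 − $16,500 = $296,207.
Year 1: DB = ⌊$312,707 × 150%/9⌋ = $52,117; SL = ⌊$296,207/9⌋ = $32,911 → take DB $52,117. Book value $260,590.
Year 2: DB = ⌊$260,590 × 150%/9⌋ = $43,431; SL = ⌊$244,090/8⌋ = $30,511 → take DB $43,431. Book value $217,159.
Year 3: DB = ⌊$217,159 × 150%/9⌋ = $36,193; SL = ⌊$200,659/7⌋ = $28,665 → take DB $36,193. Book value $180,966.
Year 4: DB = ⌊$180,966 × 150%/9⌋ = $30,161; SL = ⌊$164,466/6⌋ = $27,411 → take DB $30,161. Book value $150,805.
Year 5: DB = ⌊$150,805 × 150%/9⌋ = $25,134; SL = ⌊$134,305/5⌋ = $26,861 → take SL $26,861. Book value $123,944.
Year 6: DB = ⌊$123,944 × 150%/9⌋ = $20,657; SL = ⌊$107,444/4⌋ = $26,861 → take SL $26,861. Book value $97,083.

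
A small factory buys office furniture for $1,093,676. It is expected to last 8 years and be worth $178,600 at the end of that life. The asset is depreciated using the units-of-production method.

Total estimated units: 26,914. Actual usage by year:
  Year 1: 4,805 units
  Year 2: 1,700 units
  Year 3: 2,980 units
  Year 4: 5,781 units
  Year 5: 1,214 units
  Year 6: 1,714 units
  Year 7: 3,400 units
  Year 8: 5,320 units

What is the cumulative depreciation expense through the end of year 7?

$734,196

Depreciable base = $1,093,676 − $178,600 = $915,076.
Rate = $915,076 / 26,914 units = $34 per unit.
Year 1: 4,805 × $34 = $163,370. Book value $930,306.
Year 2: 1,700 × $34 = $57,800. Book value $872,506.
Year 3: 2,980 × $34 = $101,320. Book value $771,186.
Year 4: 5,781 × $34 = $196,554. Book value $574,632.
Year 5: 1,214 × $34 = $41,276. Book value $533,356.
Year 6: 1,714 × $34 = $58,276. Book value $475,080.
Year 7: 3,400 × $34 = $115,600. Book value $359,480.
Accumulated through year 7 = $1,093,676 − $359,480 = $734,196.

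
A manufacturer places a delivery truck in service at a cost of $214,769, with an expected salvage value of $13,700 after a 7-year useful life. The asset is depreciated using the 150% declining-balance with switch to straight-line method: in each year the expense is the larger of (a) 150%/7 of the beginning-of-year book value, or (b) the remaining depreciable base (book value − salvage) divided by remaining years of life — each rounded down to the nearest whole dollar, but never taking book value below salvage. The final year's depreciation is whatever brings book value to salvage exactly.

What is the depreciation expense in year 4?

Depreciable base = $214,769 − $13,700 = $201,069.
Year 1: DB = ⌊$214,769 × 150%/7⌋ = $46,021; SL = ⌊$201,069/7⌋ = $28,724 → take DB $46,021. Book value $168,748.
Year 2: DB = ⌊$168,748 × 150%/7⌋ = $36,160; SL = ⌊$155,048/6⌋ = $25,841 → take DB $36,160. Book value $132,588.
Year 3: DB = ⌊$132,588 × 150%/7⌋ = $28,411; SL = ⌊$118,888/5⌋ = $23,777 → take DB $28,411. Book value $104,177.
Year 4: DB = ⌊$104,177 × 150%/7⌋ = $22,323; SL = ⌊$90,477/4⌋ = $22,619 → take SL $22,619. Book value $81,558.

$22,619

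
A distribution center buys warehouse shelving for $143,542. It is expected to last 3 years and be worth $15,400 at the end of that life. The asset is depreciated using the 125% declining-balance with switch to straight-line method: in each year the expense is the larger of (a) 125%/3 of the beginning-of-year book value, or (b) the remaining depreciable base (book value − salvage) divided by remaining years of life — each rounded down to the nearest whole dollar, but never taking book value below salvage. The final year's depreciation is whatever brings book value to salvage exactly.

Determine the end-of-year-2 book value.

$48,845

Depreciable base = $143,542 − $15,400 = $128,142.
Year 1: DB = ⌊$143,542 × 125%/3⌋ = $59,809; SL = ⌊$128,142/3⌋ = $42,714 → take DB $59,809. Book value $83,733.
Year 2: DB = ⌊$83,733 × 125%/3⌋ = $34,888; SL = ⌊$68,333/2⌋ = $34,166 → take DB $34,888. Book value $48,845.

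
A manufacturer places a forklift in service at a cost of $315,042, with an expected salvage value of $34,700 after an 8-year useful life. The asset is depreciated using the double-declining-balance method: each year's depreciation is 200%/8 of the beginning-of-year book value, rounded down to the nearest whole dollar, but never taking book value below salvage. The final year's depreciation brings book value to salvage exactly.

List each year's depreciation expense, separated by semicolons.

$78,760; $59,070; $44,303; $33,227; $24,920; $18,690; $14,018; $7,354

Depreciable base = $315,042 − $34,700 = $280,342.
Year 1: ⌊$315,042 × 200%/8⌋ = $78,760. Book value $236,282.
Year 2: ⌊$236,282 × 200%/8⌋ = $59,070. Book value $177,212.
Year 3: ⌊$177,212 × 200%/8⌋ = $44,303. Book value $132,909.
Year 4: ⌊$132,909 × 200%/8⌋ = $33,227. Book value $99,682.
Year 5: ⌊$99,682 × 200%/8⌋ = $24,920. Book value $74,762.
Year 6: ⌊$74,762 × 200%/8⌋ = $18,690. Book value $56,072.
Year 7: ⌊$56,072 × 200%/8⌋ = $14,018. Book value $42,054.
Year 8 (final): $42,054 − $34,700 = $7,354. Book value $34,700.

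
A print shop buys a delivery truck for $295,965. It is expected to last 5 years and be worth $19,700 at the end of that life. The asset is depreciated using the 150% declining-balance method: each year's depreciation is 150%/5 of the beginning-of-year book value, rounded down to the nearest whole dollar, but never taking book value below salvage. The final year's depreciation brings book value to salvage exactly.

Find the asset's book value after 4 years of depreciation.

$71,062

Depreciable base = $295,965 − $19,700 = $276,265.
Year 1: ⌊$295,965 × 150%/5⌋ = $88,789. Book value $207,176.
Year 2: ⌊$207,176 × 150%/5⌋ = $62,152. Book value $145,024.
Year 3: ⌊$145,024 × 150%/5⌋ = $43,507. Book value $101,517.
Year 4: ⌊$101,517 × 150%/5⌋ = $30,455. Book value $71,062.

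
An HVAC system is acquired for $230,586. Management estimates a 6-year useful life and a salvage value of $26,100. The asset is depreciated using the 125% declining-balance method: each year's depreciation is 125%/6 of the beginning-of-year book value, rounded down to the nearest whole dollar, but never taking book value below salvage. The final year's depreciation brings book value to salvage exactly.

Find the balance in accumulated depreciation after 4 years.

$140,010

Depreciable base = $230,586 − $26,100 = $204,486.
Year 1: ⌊$230,586 × 125%/6⌋ = $48,038. Book value $182,548.
Year 2: ⌊$182,548 × 125%/6⌋ = $38,030. Book value $144,518.
Year 3: ⌊$144,518 × 125%/6⌋ = $30,107. Book value $114,411.
Year 4: ⌊$114,411 × 125%/6⌋ = $23,835. Book value $90,576.
Accumulated through year 4 = $230,586 − $90,576 = $140,010.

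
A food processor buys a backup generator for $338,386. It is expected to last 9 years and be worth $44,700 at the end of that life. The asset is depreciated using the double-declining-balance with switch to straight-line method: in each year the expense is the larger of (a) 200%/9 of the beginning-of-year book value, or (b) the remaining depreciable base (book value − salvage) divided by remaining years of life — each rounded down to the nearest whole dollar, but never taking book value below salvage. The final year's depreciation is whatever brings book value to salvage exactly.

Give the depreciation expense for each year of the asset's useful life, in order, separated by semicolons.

$75,196; $58,486; $45,489; $35,381; $27,518; $21,403; $16,647; $12,948; $618

Depreciable base = $338,386 − $44,700 = $293,686.
Year 1: DB = ⌊$338,386 × 200%/9⌋ = $75,196; SL = ⌊$293,686/9⌋ = $32,631 → take DB $75,196. Book value $263,190.
Year 2: DB = ⌊$263,190 × 200%/9⌋ = $58,486; SL = ⌊$218,490/8⌋ = $27,311 → take DB $58,486. Book value $204,704.
Year 3: DB = ⌊$204,704 × 200%/9⌋ = $45,489; SL = ⌊$160,004/7⌋ = $22,857 → take DB $45,489. Book value $159,215.
Year 4: DB = ⌊$159,215 × 200%/9⌋ = $35,381; SL = ⌊$114,515/6⌋ = $19,085 → take DB $35,381. Book value $123,834.
Year 5: DB = ⌊$123,834 × 200%/9⌋ = $27,518; SL = ⌊$79,134/5⌋ = $15,826 → take DB $27,518. Book value $96,316.
Year 6: DB = ⌊$96,316 × 200%/9⌋ = $21,403; SL = ⌊$51,616/4⌋ = $12,904 → take DB $21,403. Book value $74,913.
Year 7: DB = ⌊$74,913 × 200%/9⌋ = $16,647; SL = ⌊$30,213/3⌋ = $10,071 → take DB $16,647. Book value $58,266.
Year 8: DB = ⌊$58,266 × 200%/9⌋ = $12,948; SL = ⌊$13,566/2⌋ = $6,783 → take DB $12,948. Book value $45,318.
Year 9 (final): $45,318 − $44,700 = $618. Book value $44,700.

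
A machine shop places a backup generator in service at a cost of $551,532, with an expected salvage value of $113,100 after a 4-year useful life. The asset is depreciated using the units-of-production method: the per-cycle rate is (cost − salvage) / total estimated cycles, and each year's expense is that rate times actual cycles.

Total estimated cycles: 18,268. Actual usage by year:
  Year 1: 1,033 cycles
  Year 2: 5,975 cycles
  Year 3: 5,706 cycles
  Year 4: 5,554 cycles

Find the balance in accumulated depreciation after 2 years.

$168,192

Depreciable base = $551,532 − $113,100 = $438,432.
Rate = $438,432 / 18,268 cycles = $24 per cycle.
Year 1: 1,033 × $24 = $24,792. Book value $526,740.
Year 2: 5,975 × $24 = $143,400. Book value $383,340.
Accumulated through year 2 = $551,532 − $383,340 = $168,192.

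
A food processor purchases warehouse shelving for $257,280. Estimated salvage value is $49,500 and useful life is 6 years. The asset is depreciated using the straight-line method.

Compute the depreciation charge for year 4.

$34,630

Depreciable base = $257,280 − $49,500 = $207,780.
Annual expense = $207,780 / 6 = $34,630.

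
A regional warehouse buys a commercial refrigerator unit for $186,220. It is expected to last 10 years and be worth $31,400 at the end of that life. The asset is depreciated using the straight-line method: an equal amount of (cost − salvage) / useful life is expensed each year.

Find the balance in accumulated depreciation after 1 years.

$15,482

Depreciable base = $186,220 − $31,400 = $154,820.
Annual expense = $154,820 / 10 = $15,482.
End of year 1: book value $170,738.
Accumulated through year 1 = $186,220 − $170,738 = $15,482.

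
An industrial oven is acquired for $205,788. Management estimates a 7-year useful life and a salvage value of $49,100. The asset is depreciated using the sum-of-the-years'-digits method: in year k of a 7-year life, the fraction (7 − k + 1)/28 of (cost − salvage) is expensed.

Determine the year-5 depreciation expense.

Depreciable base = $205,788 − $49,100 = $156,688.
Sum of the years' digits = 7+6+5+4+3+2+1 = 28.
Year 1: $156,688 × 7/28 = $39,172. Book value $166,616.
Year 2: $156,688 × 6/28 = $33,576. Book value $133,040.
Year 3: $156,688 × 5/28 = $27,980. Book value $105,060.
Year 4: $156,688 × 4/28 = $22,384. Book value $82,676.
Year 5: $156,688 × 3/28 = $16,788. Book value $65,888.

$16,788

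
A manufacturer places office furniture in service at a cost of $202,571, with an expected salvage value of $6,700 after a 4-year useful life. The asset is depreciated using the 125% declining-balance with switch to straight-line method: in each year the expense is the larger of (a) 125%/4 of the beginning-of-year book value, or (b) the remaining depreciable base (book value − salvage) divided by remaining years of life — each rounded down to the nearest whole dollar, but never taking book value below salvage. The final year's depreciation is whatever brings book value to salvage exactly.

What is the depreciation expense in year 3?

Depreciable base = $202,571 − $6,700 = $195,871.
Year 1: DB = ⌊$202,571 × 125%/4⌋ = $63,303; SL = ⌊$195,871/4⌋ = $48,967 → take DB $63,303. Book value $139,268.
Year 2: DB = ⌊$139,268 × 125%/4⌋ = $43,521; SL = ⌊$132,568/3⌋ = $44,189 → take SL $44,189. Book value $95,079.
Year 3: DB = ⌊$95,079 × 125%/4⌋ = $29,712; SL = ⌊$88,379/2⌋ = $44,189 → take SL $44,189. Book value $50,890.

$44,189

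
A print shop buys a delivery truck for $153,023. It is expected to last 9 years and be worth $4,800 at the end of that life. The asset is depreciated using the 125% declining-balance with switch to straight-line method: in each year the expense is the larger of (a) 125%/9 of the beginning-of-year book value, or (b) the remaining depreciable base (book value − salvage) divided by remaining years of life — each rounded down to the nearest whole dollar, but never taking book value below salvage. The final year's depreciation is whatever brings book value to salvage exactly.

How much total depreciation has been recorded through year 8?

Depreciable base = $153,023 − $4,800 = $148,223.
Year 1: DB = ⌊$153,023 × 125%/9⌋ = $21,253; SL = ⌊$148,223/9⌋ = $16,469 → take DB $21,253. Book value $131,770.
Year 2: DB = ⌊$131,770 × 125%/9⌋ = $18,301; SL = ⌊$126,970/8⌋ = $15,871 → take DB $18,301. Book value $113,469.
Year 3: DB = ⌊$113,469 × 125%/9⌋ = $15,759; SL = ⌊$108,669/7⌋ = $15,524 → take DB $15,759. Book value $97,710.
Year 4: DB = ⌊$97,710 × 125%/9⌋ = $13,570; SL = ⌊$92,910/6⌋ = $15,485 → take SL $15,485. Book value $82,225.
Year 5: DB = ⌊$82,225 × 125%/9⌋ = $11,420; SL = ⌊$77,425/5⌋ = $15,485 → take SL $15,485. Book value $66,740.
Year 6: DB = ⌊$66,740 × 125%/9⌋ = $9,269; SL = ⌊$61,940/4⌋ = $15,485 → take SL $15,485. Book value $51,255.
Year 7: DB = ⌊$51,255 × 125%/9⌋ = $7,118; SL = ⌊$46,455/3⌋ = $15,485 → take SL $15,485. Book value $35,770.
Year 8: DB = ⌊$35,770 × 125%/9⌋ = $4,968; SL = ⌊$30,970/2⌋ = $15,485 → take SL $15,485. Book value $20,285.
Accumulated through year 8 = $153,023 − $20,285 = $132,738.

$132,738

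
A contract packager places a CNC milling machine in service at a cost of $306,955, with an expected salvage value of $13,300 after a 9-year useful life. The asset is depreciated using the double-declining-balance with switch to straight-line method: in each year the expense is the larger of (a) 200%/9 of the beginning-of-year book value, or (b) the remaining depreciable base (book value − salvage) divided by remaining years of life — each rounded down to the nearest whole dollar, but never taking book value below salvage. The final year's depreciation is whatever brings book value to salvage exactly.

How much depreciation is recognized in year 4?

Depreciable base = $306,955 − $13,300 = $293,655.
Year 1: DB = ⌊$306,955 × 200%/9⌋ = $68,212; SL = ⌊$293,655/9⌋ = $32,628 → take DB $68,212. Book value $238,743.
Year 2: DB = ⌊$238,743 × 200%/9⌋ = $53,054; SL = ⌊$225,443/8⌋ = $28,180 → take DB $53,054. Book value $185,689.
Year 3: DB = ⌊$185,689 × 200%/9⌋ = $41,264; SL = ⌊$172,389/7⌋ = $24,627 → take DB $41,264. Book value $144,425.
Year 4: DB = ⌊$144,425 × 200%/9⌋ = $32,094; SL = ⌊$131,125/6⌋ = $21,854 → take DB $32,094. Book value $112,331.

$32,094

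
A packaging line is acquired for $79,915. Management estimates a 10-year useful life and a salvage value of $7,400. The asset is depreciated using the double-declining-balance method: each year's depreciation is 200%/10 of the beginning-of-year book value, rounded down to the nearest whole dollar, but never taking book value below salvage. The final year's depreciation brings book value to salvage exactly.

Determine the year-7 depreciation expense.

Depreciable base = $79,915 − $7,400 = $72,515.
Year 1: ⌊$79,915 × 200%/10⌋ = $15,983. Book value $63,932.
Year 2: ⌊$63,932 × 200%/10⌋ = $12,786. Book value $51,146.
Year 3: ⌊$51,146 × 200%/10⌋ = $10,229. Book value $40,917.
Year 4: ⌊$40,917 × 200%/10⌋ = $8,183. Book value $32,734.
Year 5: ⌊$32,734 × 200%/10⌋ = $6,546. Book value $26,188.
Year 6: ⌊$26,188 × 200%/10⌋ = $5,237. Book value $20,951.
Year 7: ⌊$20,951 × 200%/10⌋ = $4,190. Book value $16,761.

$4,190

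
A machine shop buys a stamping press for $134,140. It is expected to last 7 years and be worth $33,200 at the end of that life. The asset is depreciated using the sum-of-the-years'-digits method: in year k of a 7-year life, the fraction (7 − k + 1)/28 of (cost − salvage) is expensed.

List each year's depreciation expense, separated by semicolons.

Depreciable base = $134,140 − $33,200 = $100,940.
Sum of the years' digits = 7+6+5+4+3+2+1 = 28.
Year 1: $100,940 × 7/28 = $25,235. Book value $108,905.
Year 2: $100,940 × 6/28 = $21,630. Book value $87,275.
Year 3: $100,940 × 5/28 = $18,025. Book value $69,250.
Year 4: $100,940 × 4/28 = $14,420. Book value $54,830.
Year 5: $100,940 × 3/28 = $10,815. Book value $44,015.
Year 6: $100,940 × 2/28 = $7,210. Book value $36,805.
Year 7: $100,940 × 1/28 = $3,605. Book value $33,200.

$25,235; $21,630; $18,025; $14,420; $10,815; $7,210; $3,605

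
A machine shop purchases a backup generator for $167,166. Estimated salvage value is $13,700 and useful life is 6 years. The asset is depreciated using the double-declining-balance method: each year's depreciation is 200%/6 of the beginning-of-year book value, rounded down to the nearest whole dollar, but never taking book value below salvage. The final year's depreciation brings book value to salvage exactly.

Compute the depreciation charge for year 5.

$11,007

Depreciable base = $167,166 − $13,700 = $153,466.
Year 1: ⌊$167,166 × 200%/6⌋ = $55,722. Book value $111,444.
Year 2: ⌊$111,444 × 200%/6⌋ = $37,148. Book value $74,296.
Year 3: ⌊$74,296 × 200%/6⌋ = $24,765. Book value $49,531.
Year 4: ⌊$49,531 × 200%/6⌋ = $16,510. Book value $33,021.
Year 5: ⌊$33,021 × 200%/6⌋ = $11,007. Book value $22,014.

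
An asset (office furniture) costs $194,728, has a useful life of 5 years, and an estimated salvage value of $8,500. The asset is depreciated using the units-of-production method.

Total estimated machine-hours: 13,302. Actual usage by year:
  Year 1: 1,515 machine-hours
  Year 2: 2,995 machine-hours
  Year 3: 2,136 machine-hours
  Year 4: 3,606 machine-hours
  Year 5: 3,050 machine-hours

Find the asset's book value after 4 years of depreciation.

$51,200

Depreciable base = $194,728 − $8,500 = $186,228.
Rate = $186,228 / 13,302 machine-hours = $14 per machine-hour.
Year 1: 1,515 × $14 = $21,210. Book value $173,518.
Year 2: 2,995 × $14 = $41,930. Book value $131,588.
Year 3: 2,136 × $14 = $29,904. Book value $101,684.
Year 4: 3,606 × $14 = $50,484. Book value $51,200.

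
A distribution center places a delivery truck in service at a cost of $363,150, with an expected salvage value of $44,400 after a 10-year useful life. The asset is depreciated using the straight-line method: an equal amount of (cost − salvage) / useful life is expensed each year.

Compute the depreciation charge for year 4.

Depreciable base = $363,150 − $44,400 = $318,750.
Annual expense = $318,750 / 10 = $31,875.

$31,875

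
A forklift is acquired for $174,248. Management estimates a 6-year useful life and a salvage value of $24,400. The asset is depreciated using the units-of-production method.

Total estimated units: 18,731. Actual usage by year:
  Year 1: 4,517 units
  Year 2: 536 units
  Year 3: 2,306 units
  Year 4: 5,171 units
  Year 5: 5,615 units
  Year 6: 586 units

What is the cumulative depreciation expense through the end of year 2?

$40,424

Depreciable base = $174,248 − $24,400 = $149,848.
Rate = $149,848 / 18,731 units = $8 per unit.
Year 1: 4,517 × $8 = $36,136. Book value $138,112.
Year 2: 536 × $8 = $4,288. Book value $133,824.
Accumulated through year 2 = $174,248 − $133,824 = $40,424.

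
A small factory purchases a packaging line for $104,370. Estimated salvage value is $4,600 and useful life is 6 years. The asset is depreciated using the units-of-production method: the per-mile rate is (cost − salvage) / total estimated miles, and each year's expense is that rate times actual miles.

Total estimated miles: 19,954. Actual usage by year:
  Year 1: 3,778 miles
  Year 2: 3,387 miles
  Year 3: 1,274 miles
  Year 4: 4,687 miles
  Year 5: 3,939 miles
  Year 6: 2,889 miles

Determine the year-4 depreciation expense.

$23,435

Depreciable base = $104,370 − $4,600 = $99,770.
Rate = $99,770 / 19,954 miles = $5 per mile.
Year 1: 3,778 × $5 = $18,890. Book value $85,480.
Year 2: 3,387 × $5 = $16,935. Book value $68,545.
Year 3: 1,274 × $5 = $6,370. Book value $62,175.
Year 4: 4,687 × $5 = $23,435. Book value $38,740.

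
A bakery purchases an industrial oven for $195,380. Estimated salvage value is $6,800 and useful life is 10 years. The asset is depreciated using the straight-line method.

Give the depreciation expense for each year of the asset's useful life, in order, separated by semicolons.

Depreciable base = $195,380 − $6,800 = $188,580.
Annual expense = $188,580 / 10 = $18,858.
End of year 1: book value $176,522.
End of year 2: book value $157,664.
End of year 3: book value $138,806.
End of year 4: book value $119,948.
End of year 5: book value $101,090.
End of year 6: book value $82,232.
End of year 7: book value $63,374.
End of year 8: book value $44,516.
End of year 9: book value $25,658.
End of year 10: book value $6,800.

$18,858; $18,858; $18,858; $18,858; $18,858; $18,858; $18,858; $18,858; $18,858; $18,858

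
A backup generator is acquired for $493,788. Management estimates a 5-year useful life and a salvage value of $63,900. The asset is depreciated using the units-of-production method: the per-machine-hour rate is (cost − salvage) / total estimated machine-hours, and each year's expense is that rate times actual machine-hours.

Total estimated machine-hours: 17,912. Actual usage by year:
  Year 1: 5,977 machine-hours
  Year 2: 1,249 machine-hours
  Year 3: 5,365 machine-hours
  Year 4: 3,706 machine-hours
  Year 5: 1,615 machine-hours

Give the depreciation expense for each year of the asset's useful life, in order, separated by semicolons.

Depreciable base = $493,788 − $63,900 = $429,888.
Rate = $429,888 / 17,912 machine-hours = $24 per machine-hour.
Year 1: 5,977 × $24 = $143,448. Book value $350,340.
Year 2: 1,249 × $24 = $29,976. Book value $320,364.
Year 3: 5,365 × $24 = $128,760. Book value $191,604.
Year 4: 3,706 × $24 = $88,944. Book value $102,660.
Year 5: 1,615 × $24 = $38,760. Book value $63,900.

$143,448; $29,976; $128,760; $88,944; $38,760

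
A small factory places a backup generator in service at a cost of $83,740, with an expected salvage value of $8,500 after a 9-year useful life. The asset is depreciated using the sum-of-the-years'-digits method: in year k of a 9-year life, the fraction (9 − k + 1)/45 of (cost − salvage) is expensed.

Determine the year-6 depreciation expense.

Depreciable base = $83,740 − $8,500 = $75,240.
Sum of the years' digits = 9+8+7+6+5+4+3+2+1 = 45.
Year 1: $75,240 × 9/45 = $15,048. Book value $68,692.
Year 2: $75,240 × 8/45 = $13,376. Book value $55,316.
Year 3: $75,240 × 7/45 = $11,704. Book value $43,612.
Year 4: $75,240 × 6/45 = $10,032. Book value $33,580.
Year 5: $75,240 × 5/45 = $8,360. Book value $25,220.
Year 6: $75,240 × 4/45 = $6,688. Book value $18,532.

$6,688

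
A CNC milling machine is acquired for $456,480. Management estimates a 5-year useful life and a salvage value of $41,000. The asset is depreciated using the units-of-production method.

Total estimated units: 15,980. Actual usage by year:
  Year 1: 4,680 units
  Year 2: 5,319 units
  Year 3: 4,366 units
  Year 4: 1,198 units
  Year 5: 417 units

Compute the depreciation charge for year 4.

$31,148

Depreciable base = $456,480 − $41,000 = $415,480.
Rate = $415,480 / 15,980 units = $26 per unit.
Year 1: 4,680 × $26 = $121,680. Book value $334,800.
Year 2: 5,319 × $26 = $138,294. Book value $196,506.
Year 3: 4,366 × $26 = $113,516. Book value $82,990.
Year 4: 1,198 × $26 = $31,148. Book value $51,842.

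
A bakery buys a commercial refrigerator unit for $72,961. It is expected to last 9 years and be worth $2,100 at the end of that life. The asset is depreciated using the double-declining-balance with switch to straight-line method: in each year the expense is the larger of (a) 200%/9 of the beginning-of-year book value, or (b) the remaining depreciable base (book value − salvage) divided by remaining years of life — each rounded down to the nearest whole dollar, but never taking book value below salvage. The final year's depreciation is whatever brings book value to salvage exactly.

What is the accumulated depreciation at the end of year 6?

$56,859

Depreciable base = $72,961 − $2,100 = $70,861.
Year 1: DB = ⌊$72,961 × 200%/9⌋ = $16,213; SL = ⌊$70,861/9⌋ = $7,873 → take DB $16,213. Book value $56,748.
Year 2: DB = ⌊$56,748 × 200%/9⌋ = $12,610; SL = ⌊$54,648/8⌋ = $6,831 → take DB $12,610. Book value $44,138.
Year 3: DB = ⌊$44,138 × 200%/9⌋ = $9,808; SL = ⌊$42,038/7⌋ = $6,005 → take DB $9,808. Book value $34,330.
Year 4: DB = ⌊$34,330 × 200%/9⌋ = $7,628; SL = ⌊$32,230/6⌋ = $5,371 → take DB $7,628. Book value $26,702.
Year 5: DB = ⌊$26,702 × 200%/9⌋ = $5,933; SL = ⌊$24,602/5⌋ = $4,920 → take DB $5,933. Book value $20,769.
Year 6: DB = ⌊$20,769 × 200%/9⌋ = $4,615; SL = ⌊$18,669/4⌋ = $4,667 → take SL $4,667. Book value $16,102.
Accumulated through year 6 = $72,961 − $16,102 = $56,859.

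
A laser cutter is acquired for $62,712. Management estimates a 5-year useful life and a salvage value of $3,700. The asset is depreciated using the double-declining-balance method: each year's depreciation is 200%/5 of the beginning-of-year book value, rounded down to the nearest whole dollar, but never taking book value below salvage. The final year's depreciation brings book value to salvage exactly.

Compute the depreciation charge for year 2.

$15,051

Depreciable base = $62,712 − $3,700 = $59,012.
Year 1: ⌊$62,712 × 200%/5⌋ = $25,084. Book value $37,628.
Year 2: ⌊$37,628 × 200%/5⌋ = $15,051. Book value $22,577.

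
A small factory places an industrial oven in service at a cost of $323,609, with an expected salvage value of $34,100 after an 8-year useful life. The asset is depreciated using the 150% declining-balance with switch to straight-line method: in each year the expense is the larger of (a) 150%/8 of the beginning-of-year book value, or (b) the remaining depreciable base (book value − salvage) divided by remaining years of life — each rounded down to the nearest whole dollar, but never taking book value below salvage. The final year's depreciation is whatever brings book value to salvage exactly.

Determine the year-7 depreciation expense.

Depreciable base = $323,609 − $34,100 = $289,509.
Year 1: DB = ⌊$323,609 × 150%/8⌋ = $60,676; SL = ⌊$289,509/8⌋ = $36,188 → take DB $60,676. Book value $262,933.
Year 2: DB = ⌊$262,933 × 150%/8⌋ = $49,299; SL = ⌊$228,833/7⌋ = $32,690 → take DB $49,299. Book value $213,634.
Year 3: DB = ⌊$213,634 × 150%/8⌋ = $40,056; SL = ⌊$179,534/6⌋ = $29,922 → take DB $40,056. Book value $173,578.
Year 4: DB = ⌊$173,578 × 150%/8⌋ = $32,545; SL = ⌊$139,478/5⌋ = $27,895 → take DB $32,545. Book value $141,033.
Year 5: DB = ⌊$141,033 × 150%/8⌋ = $26,443; SL = ⌊$106,933/4⌋ = $26,733 → take SL $26,733. Book value $114,300.
Year 6: DB = ⌊$114,300 × 150%/8⌋ = $21,431; SL = ⌊$80,200/3⌋ = $26,733 → take SL $26,733. Book value $87,567.
Year 7: DB = ⌊$87,567 × 150%/8⌋ = $16,418; SL = ⌊$53,467/2⌋ = $26,733 → take SL $26,733. Book value $60,834.

$26,733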